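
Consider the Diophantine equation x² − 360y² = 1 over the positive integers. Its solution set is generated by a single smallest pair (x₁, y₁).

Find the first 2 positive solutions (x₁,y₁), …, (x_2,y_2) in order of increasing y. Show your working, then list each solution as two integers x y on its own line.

√360 = [18; 1,36, …], period ℓ=2 (even) → k=1
a_0=18:  p_0=18·1+0=18,  q_0=18·0+1=1
a_1=1:  p_1=1·18+1=19,  q_1=1·1+0=1
→ (19, 1).  Check: 19²=361, 360·1²=360, difference 1.
k=2:  x_2 = 19·19+360·1·1 = 721,  y_2 = 19·1+1·19 = 38

19 1
721 38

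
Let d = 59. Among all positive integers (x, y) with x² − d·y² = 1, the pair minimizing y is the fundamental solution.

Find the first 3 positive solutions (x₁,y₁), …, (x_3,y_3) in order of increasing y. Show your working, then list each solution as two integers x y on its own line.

[7; 1,2,7,2,1,14] for √59; ℓ=6 ⇒ convergent index 5
a_0=7:  p_0=7·1+0=7,  q_0=7·0+1=1
a_1=1:  p_1=1·7+1=8,  q_1=1·1+0=1
…
a_3=7:  p_3=7·23+8=169,  q_3=7·3+1=22
a_4=2:  p_4=2·169+23=361,  q_4=2·22+3=47
a_5=1:  p_5=1·361+169=530,  q_5=1·47+22=69
fundamental: x₁=530, y₁=69  (since 280900 − 59·4761 = 1)
n=2: (530,69)∘(530,69) = (530·530+59·69·69, 530·69+69·530) = (561799,73140)
n=3: (561799,73140)∘(530,69) = (530·561799+59·69·73140, 530·73140+69·561799) = (595506410,77528331)

530 69
561799 73140
595506410 77528331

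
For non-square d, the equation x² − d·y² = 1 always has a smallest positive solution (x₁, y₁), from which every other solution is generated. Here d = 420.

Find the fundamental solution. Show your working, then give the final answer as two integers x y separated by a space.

41 2

d=420: √d = [20; 2,40] (ℓ=2, even), read p_1/q_1
step 0: (20, 1)  from 20·(1,0) + (0,1)
step 1: (41, 2)  from 2·(20,1) + (1,0)
fundamental: x₁=41, y₁=2  (since 1681 − 420·4 = 1)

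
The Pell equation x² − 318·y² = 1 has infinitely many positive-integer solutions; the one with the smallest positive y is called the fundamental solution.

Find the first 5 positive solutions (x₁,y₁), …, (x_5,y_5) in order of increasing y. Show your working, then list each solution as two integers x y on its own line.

√318 = [17; 1,4,1,34, …], period ℓ=4 (even) → k=3
i=0: a=17 ⇒ p=17, q=1
i=1: a=1 ⇒ p=18, q=1
i=2: a=4 ⇒ p=89, q=5
i=3: a=1 ⇒ p=107, q=6
→ (107, 6).  Check: 107²=11449, 318·6²=11448, difference 1.
(x_2, y_2) = (107·107 + 318·6·6, 107·6 + 6·107) = (22897, 1284)
(x_3, y_3) = (107·22897 + 318·6·1284, 107·1284 + 6·22897) = (4899851, 274770)
(x_4, y_4) = (107·4899851 + 318·6·274770, 107·274770 + 6·4899851) = (1048545217, 58799496)
(x_5, y_5) = (107·1048545217 + 318·6·58799496, 107·58799496 + 6·1048545217) = (224383776587, 12582817374)

107 6
22897 1284
4899851 274770
1048545217 58799496
224383776587 12582817374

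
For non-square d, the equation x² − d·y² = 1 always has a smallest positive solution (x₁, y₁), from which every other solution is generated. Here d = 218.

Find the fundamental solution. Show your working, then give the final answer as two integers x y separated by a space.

126003 8534

[14; 1,3,3,1,28] for √218; ℓ=5 ⇒ convergent index 9
k=0  a_k=14  p_k/q_k = 14/1
k=1  a_k=1  p_k/q_k = 15/1
k=2  a_k=3  p_k/q_k = 59/4
k=3  a_k=3  p_k/q_k = 192/13
…
k=5  a_k=28  p_k/q_k = 7220/489
…
k=7  a_k=3  p_k/q_k = 29633/2007
k=8  a_k=3  p_k/q_k = 96370/6527
k=9  a_k=1  p_k/q_k = 126003/8534
(x₁, y₁) = (126003, 8534);  126003² − 218·8534² = 1 ✓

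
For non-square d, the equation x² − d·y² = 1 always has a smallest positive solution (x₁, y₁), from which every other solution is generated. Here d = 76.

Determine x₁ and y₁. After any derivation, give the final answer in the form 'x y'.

√76 → a₀=8, period (1,2,1,1,5,4,5,1,1,2,1,16); ℓ=12 even so k=11
i=0: a=8 ⇒ p=8, q=1
…
i=2: a=2 ⇒ p=26, q=3
i=3: a=1 ⇒ p=35, q=4
i=4: a=1 ⇒ p=61, q=7
…
i=6: a=4 ⇒ p=1421, q=163
…
i=8: a=1 ⇒ p=8866, q=1017
i=9: a=1 ⇒ p=16311, q=1871
i=10: a=2 ⇒ p=41488, q=4759
i=11: a=1 ⇒ p=57799, q=6630
(x₁, y₁) = (57799, 6630);  57799² − 76·6630² = 1 ✓

57799 6630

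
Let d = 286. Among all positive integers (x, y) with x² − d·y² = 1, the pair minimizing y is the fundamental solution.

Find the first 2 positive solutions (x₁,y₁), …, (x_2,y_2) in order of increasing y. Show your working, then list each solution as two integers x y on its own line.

[16; 1,10,3,3,2,3,3,10,1,32] for √286; ℓ=10 ⇒ convergent index 9
k=0  a_k=16  p_k/q_k = 16/1
k=1  a_k=1  p_k/q_k = 17/1
k=2  a_k=10  p_k/q_k = 186/11
k=3  a_k=3  p_k/q_k = 575/34
k=4  a_k=3  p_k/q_k = 1911/113
k=5  a_k=2  p_k/q_k = 4397/260
…
k=7  a_k=3  p_k/q_k = 49703/2939
k=8  a_k=10  p_k/q_k = 512132/30283
k=9  a_k=1  p_k/q_k = 561835/33222
(x₁, y₁) = (561835, 33222);  561835² − 286·33222² = 1 ✓
(561835+33222√286)^2 = 631317134449 + 37330564740√286

561835 33222
631317134449 37330564740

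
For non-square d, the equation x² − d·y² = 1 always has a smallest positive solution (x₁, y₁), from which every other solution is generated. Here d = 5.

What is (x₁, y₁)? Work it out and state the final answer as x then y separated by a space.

9 4

√5 = [2; 4, …], period ℓ=1 (odd) → k=1
k=0  a_k=2  p_k/q_k = 2/1
k=1  a_k=4  p_k/q_k = 9/4
fundamental: x₁=9, y₁=4  (since 81 − 5·16 = 1)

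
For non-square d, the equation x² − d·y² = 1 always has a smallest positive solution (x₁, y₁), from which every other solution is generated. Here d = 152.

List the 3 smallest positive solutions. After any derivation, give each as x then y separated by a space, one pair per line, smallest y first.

37 3
2737 222
202501 16425

√152 = [12; 3,24, …], period ℓ=2 (even) → k=1
a_0=12:  p_0=12·1+0=12,  q_0=12·0+1=1
a_1=3:  p_1=3·12+1=37,  q_1=3·1+0=3
fundamental: x₁=37, y₁=3  (since 1369 − 152·9 = 1)
n=2: (37,3)∘(37,3) = (37·37+152·3·3, 37·3+3·37) = (2737,222)
n=3: (2737,222)∘(37,3) = (37·2737+152·3·222, 37·222+3·2737) = (202501,16425)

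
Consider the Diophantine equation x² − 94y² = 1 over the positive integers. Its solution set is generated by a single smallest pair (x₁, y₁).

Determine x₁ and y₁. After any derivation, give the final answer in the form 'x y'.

√94 → a₀=9, period (1,2,3,1,1,…,2,1,18); ℓ=16 even so k=15
step 0: (9, 1)  from 9·(1,0) + (0,1)
…
step 2: (29, 3)  from 2·(10,1) + (9,1)
…
step 4: (126, 13)  from 1·(97,10) + (29,3)
…
step 7: (1464, 151)  from 1·(1241,128) + (223,23)
…
step 10: (85038, 8771)  from 5·(14417,1487) + (12953,1336)
step 11: (99455, 10258)  from 1·(85038,8771) + (14417,1487)
step 12: (184493, 19029)  from 1·(99455,10258) + (85038,8771)
…
step 14: (1490361, 153719)  from 2·(652934,67345) + (184493,19029)
step 15: (2143295, 221064)  from 1·(1490361,153719) + (652934,67345)
(x₁, y₁) = (2143295, 221064);  2143295² − 94·221064² = 1 ✓

2143295 221064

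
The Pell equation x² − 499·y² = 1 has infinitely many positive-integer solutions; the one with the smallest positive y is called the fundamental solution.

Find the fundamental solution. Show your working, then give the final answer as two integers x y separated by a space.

4490 201

√499 = [22; 2,1,21,1,2,44, …], period ℓ=6 (even) → k=5
k=0  a_k=22  p_k/q_k = 22/1
…
k=3  a_k=21  p_k/q_k = 1452/65
k=4  a_k=1  p_k/q_k = 1519/68
k=5  a_k=2  p_k/q_k = 4490/201
fundamental: x₁=4490, y₁=201  (since 20160100 − 499·40401 = 1)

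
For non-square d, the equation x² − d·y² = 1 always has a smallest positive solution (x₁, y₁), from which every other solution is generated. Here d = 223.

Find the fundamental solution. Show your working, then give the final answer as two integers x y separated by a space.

224 15

√223 → a₀=14, period (1,13,1,28); ℓ=4 even so k=3
i=0: a=14 ⇒ p=14, q=1
i=1: a=1 ⇒ p=15, q=1
i=2: a=13 ⇒ p=209, q=14
i=3: a=1 ⇒ p=224, q=15
(x₁, y₁) = (224, 15);  224² − 223·15² = 1 ✓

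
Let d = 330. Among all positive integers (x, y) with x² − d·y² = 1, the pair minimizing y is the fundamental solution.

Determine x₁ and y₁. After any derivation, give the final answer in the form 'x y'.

[18; 6,36] for √330; ℓ=2 ⇒ convergent index 1
step 0: (18, 1)  from 18·(1,0) + (0,1)
step 1: (109, 6)  from 6·(18,1) + (1,0)
(x₁, y₁) = (109, 6);  109² − 330·6² = 1 ✓

109 6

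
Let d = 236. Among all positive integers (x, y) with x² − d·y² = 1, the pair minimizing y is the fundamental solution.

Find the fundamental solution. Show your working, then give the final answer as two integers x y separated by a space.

√236 = [15; 2,1,3,5,1,6,1,5,3,1,2,30, …], period ℓ=12 (even) → k=11
a_0=15:  p_0=15·1+0=15,  q_0=15·0+1=1
a_1=2:  p_1=2·15+1=31,  q_1=2·1+0=2
a_2=1:  p_2=1·31+15=46,  q_2=1·2+1=3
…
a_4=5:  p_4=5·169+46=891,  q_4=5·11+3=58
a_5=1:  p_5=1·891+169=1060,  q_5=1·58+11=69
…
a_8=5:  p_8=5·8311+7251=48806,  q_8=5·541+472=3177
a_9=3:  p_9=3·48806+8311=154729,  q_9=3·3177+541=10072
a_10=1:  p_10=1·154729+48806=203535,  q_10=1·10072+3177=13249
a_11=2:  p_11=2·203535+154729=561799,  q_11=2·13249+10072=36570
→ (561799, 36570).  Check: 561799²=315618116401, 236·36570²=315618116400, difference 1.

561799 36570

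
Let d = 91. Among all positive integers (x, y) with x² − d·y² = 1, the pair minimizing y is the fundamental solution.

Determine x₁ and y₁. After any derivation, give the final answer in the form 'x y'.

√91 → a₀=9, period (1,1,5,1,5,1,1,18); ℓ=8 even so k=7
step 0: (9, 1)  from 9·(1,0) + (0,1)
…
step 2: (19, 2)  from 1·(10,1) + (9,1)
…
step 5: (725, 76)  from 5·(124,13) + (105,11)
step 6: (849, 89)  from 1·(725,76) + (124,13)
step 7: (1574, 165)  from 1·(849,89) + (725,76)
→ (1574, 165).  Check: 1574²=2477476, 91·165²=2477475, difference 1.

1574 165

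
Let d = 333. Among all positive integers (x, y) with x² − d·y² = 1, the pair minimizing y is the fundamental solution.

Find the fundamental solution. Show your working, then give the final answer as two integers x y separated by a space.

d=333: √d = [18; 4,36] (ℓ=2, even), read p_1/q_1
k=0  a_k=18  p_k/q_k = 18/1
k=1  a_k=4  p_k/q_k = 73/4
→ (73, 4).  Check: 73²=5329, 333·4²=5328, difference 1.

73 4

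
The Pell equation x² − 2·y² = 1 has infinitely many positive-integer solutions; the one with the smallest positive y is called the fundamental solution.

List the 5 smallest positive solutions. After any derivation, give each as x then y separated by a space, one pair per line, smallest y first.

3 2
17 12
99 70
577 408
3363 2378

[1; 2] for √2; ℓ=1 ⇒ convergent index 1
step 0: (1, 1)  from 1·(1,0) + (0,1)
step 1: (3, 2)  from 2·(1,1) + (1,0)
→ (3, 2).  Check: 3²=9, 2·2²=8, difference 1.
(3+2√2)^2 = 17 + 12√2
(3+2√2)^3 = 99 + 70√2
(3+2√2)^4 = 577 + 408√2
(3+2√2)^5 = 3363 + 2378√2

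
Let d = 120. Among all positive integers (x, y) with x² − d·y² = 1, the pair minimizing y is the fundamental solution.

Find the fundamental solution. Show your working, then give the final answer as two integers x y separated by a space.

11 1

d=120: √d = [10; 1,20] (ℓ=2, even), read p_1/q_1
a_0=10:  p_0=10·1+0=10,  q_0=10·0+1=1
a_1=1:  p_1=1·10+1=11,  q_1=1·1+0=1
(x₁, y₁) = (11, 1);  11² − 120·1² = 1 ✓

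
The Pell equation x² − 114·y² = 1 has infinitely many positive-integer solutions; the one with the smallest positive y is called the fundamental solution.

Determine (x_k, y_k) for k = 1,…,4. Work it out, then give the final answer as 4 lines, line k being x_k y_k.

1025 96
2101249 196800
4307559425 403439904
8830494720001 827051606400

√114 = [10; 1,2,10,2,1,20, …], period ℓ=6 (even) → k=5
step 0: (10, 1)  from 10·(1,0) + (0,1)
…
step 2: (32, 3)  from 2·(11,1) + (10,1)
step 3: (331, 31)  from 10·(32,3) + (11,1)
step 4: (694, 65)  from 2·(331,31) + (32,3)
step 5: (1025, 96)  from 1·(694,65) + (331,31)
fundamental: x₁=1025, y₁=96  (since 1050625 − 114·9216 = 1)
k=2:  x_2 = 1025·1025+114·96·96 = 2101249,  y_2 = 1025·96+96·1025 = 196800
k=3:  x_3 = 1025·2101249+114·96·196800 = 4307559425,  y_3 = 1025·196800+96·2101249 = 403439904
k=4:  x_4 = 1025·4307559425+114·96·403439904 = 8830494720001,  y_4 = 1025·403439904+96·4307559425 = 827051606400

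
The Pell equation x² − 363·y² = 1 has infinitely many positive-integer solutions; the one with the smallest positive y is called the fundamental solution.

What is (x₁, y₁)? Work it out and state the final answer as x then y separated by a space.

362 19

√363 → a₀=19, period (19,38); ℓ=2 even so k=1
i=0: a=19 ⇒ p=19, q=1
i=1: a=19 ⇒ p=362, q=19
(x₁, y₁) = (362, 19);  362² − 363·19² = 1 ✓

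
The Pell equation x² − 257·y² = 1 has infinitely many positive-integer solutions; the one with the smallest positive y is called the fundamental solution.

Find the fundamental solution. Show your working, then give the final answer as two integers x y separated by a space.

[16; 32] for √257; ℓ=1 ⇒ convergent index 1
k=0  a_k=16  p_k/q_k = 16/1
k=1  a_k=32  p_k/q_k = 513/32
→ (513, 32).  Check: 513²=263169, 257·32²=263168, difference 1.

513 32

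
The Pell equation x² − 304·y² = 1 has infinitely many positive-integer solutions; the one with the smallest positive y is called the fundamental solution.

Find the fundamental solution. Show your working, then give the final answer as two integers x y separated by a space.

57799 3315

√304 → a₀=17, period (2,3,2,1,1,1,1,1,2,3,2,34); ℓ=12 even so k=11
a_0=17:  p_0=17·1+0=17,  q_0=17·0+1=1
a_1=2:  p_1=2·17+1=35,  q_1=2·1+0=2
a_2=3:  p_2=3·35+17=122,  q_2=3·2+1=7
…
a_4=1:  p_4=1·279+122=401,  q_4=1·16+7=23
…
a_7=1:  p_7=1·1081+680=1761,  q_7=1·62+39=101
…
a_9=2:  p_9=2·2842+1761=7445,  q_9=2·163+101=427
a_10=3:  p_10=3·7445+2842=25177,  q_10=3·427+163=1444
a_11=2:  p_11=2·25177+7445=57799,  q_11=2·1444+427=3315
(x₁, y₁) = (57799, 3315);  57799² − 304·3315² = 1 ✓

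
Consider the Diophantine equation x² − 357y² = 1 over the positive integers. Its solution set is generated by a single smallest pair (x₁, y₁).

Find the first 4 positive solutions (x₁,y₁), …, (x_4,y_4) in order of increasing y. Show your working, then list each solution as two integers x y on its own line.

3401 180
23133601 1224360
157354750601 8328096540
1070326990454401 56647711440720

[18; 1,8,2,8,1,36] for √357; ℓ=6 ⇒ convergent index 5
a_0=18:  p_0=18·1+0=18,  q_0=18·0+1=1
…
a_2=8:  p_2=8·19+18=170,  q_2=8·1+1=9
…
a_4=8:  p_4=8·359+170=3042,  q_4=8·19+9=161
a_5=1:  p_5=1·3042+359=3401,  q_5=1·161+19=180
fundamental: x₁=3401, y₁=180  (since 11566801 − 357·32400 = 1)
(3401+180√357)^2 = 23133601 + 1224360√357
(3401+180√357)^3 = 157354750601 + 8328096540√357
(3401+180√357)^4 = 1070326990454401 + 56647711440720√357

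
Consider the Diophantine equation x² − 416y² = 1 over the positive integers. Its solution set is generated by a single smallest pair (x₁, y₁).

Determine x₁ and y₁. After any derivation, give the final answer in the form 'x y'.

5201 255

√416 → a₀=20, period (2,1,1,9,1,1,2,40); ℓ=8 even so k=7
a_0=20:  p_0=20·1+0=20,  q_0=20·0+1=1
a_1=2:  p_1=2·20+1=41,  q_1=2·1+0=2
a_2=1:  p_2=1·41+20=61,  q_2=1·2+1=3
a_3=1:  p_3=1·61+41=102,  q_3=1·3+2=5
a_4=9:  p_4=9·102+61=979,  q_4=9·5+3=48
a_5=1:  p_5=1·979+102=1081,  q_5=1·48+5=53
a_6=1:  p_6=1·1081+979=2060,  q_6=1·53+48=101
a_7=2:  p_7=2·2060+1081=5201,  q_7=2·101+53=255
(x₁, y₁) = (5201, 255);  5201² − 416·255² = 1 ✓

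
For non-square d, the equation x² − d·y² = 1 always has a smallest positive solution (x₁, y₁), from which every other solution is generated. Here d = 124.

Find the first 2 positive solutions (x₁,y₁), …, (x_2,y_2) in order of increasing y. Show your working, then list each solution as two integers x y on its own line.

4620799 414960
42703566796801 3834893506080

√124 = [11; 7,2,1,1,1,…,2,7,22, …], period ℓ=16 (even) → k=15
a_0=11:  p_0=11·1+0=11,  q_0=11·0+1=1
a_1=7:  p_1=7·11+1=78,  q_1=7·1+0=7
a_2=2:  p_2=2·78+11=167,  q_2=2·7+1=15
a_3=1:  p_3=1·167+78=245,  q_3=1·15+7=22
…
a_5=1:  p_5=1·412+245=657,  q_5=1·37+22=59
a_6=3:  p_6=3·657+412=2383,  q_6=3·59+37=214
a_7=1:  p_7=1·2383+657=3040,  q_7=1·214+59=273
a_8=4:  p_8=4·3040+2383=14543,  q_8=4·273+214=1306
…
a_10=3:  p_10=3·17583+14543=67292,  q_10=3·1579+1306=6043
a_11=1:  p_11=1·67292+17583=84875,  q_11=1·6043+1579=7622
a_12=1:  p_12=1·84875+67292=152167,  q_12=1·7622+6043=13665
a_13=1:  p_13=1·152167+84875=237042,  q_13=1·13665+7622=21287
a_14=2:  p_14=2·237042+152167=626251,  q_14=2·21287+13665=56239
a_15=7:  p_15=7·626251+237042=4620799,  q_15=7·56239+21287=414960
→ (4620799, 414960).  Check: 4620799²=21351783398401, 124·414960²=21351783398400, difference 1.
n=2: (4620799,414960)∘(4620799,414960) = (4620799·4620799+124·414960·414960, 4620799·414960+414960·4620799) = (42703566796801,3834893506080)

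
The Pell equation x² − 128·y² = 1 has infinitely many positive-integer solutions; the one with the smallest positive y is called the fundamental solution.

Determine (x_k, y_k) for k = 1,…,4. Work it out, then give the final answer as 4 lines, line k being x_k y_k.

√128 = [11; 3,5,3,22, …], period ℓ=4 (even) → k=3
step 0: (11, 1)  from 11·(1,0) + (0,1)
step 1: (34, 3)  from 3·(11,1) + (1,0)
step 2: (181, 16)  from 5·(34,3) + (11,1)
step 3: (577, 51)  from 3·(181,16) + (34,3)
fundamental: x₁=577, y₁=51  (since 332929 − 128·2601 = 1)
n=2: (577,51)∘(577,51) = (577·577+128·51·51, 577·51+51·577) = (665857,58854)
n=3: (665857,58854)∘(577,51) = (577·665857+128·51·58854, 577·58854+51·665857) = (768398401,67917465)
n=4: (768398401,67917465)∘(577,51) = (577·768398401+128·51·67917465, 577·67917465+51·768398401) = (886731088897,78376695756)

577 51
665857 58854
768398401 67917465
886731088897 78376695756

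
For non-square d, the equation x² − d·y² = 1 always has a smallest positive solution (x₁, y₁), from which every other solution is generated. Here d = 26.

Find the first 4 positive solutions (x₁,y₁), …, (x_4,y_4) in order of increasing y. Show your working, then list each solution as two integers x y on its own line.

51 10
5201 1020
530451 104030
54100801 10610040

[5; 10] for √26; ℓ=1 ⇒ convergent index 1
i=0: a=5 ⇒ p=5, q=1
i=1: a=10 ⇒ p=51, q=10
→ (51, 10).  Check: 51²=2601, 26·10²=2600, difference 1.
(51+10√26)^2 = 5201 + 1020√26
(51+10√26)^3 = 530451 + 104030√26
(51+10√26)^4 = 54100801 + 10610040√26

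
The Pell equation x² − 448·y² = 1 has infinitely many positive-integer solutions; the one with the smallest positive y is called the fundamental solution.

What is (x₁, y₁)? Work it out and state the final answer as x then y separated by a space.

127 6

d=448: √d = [21; 6,42] (ℓ=2, even), read p_1/q_1
a_0=21:  p_0=21·1+0=21,  q_0=21·0+1=1
a_1=6:  p_1=6·21+1=127,  q_1=6·1+0=6
(x₁, y₁) = (127, 6);  127² − 448·6² = 1 ✓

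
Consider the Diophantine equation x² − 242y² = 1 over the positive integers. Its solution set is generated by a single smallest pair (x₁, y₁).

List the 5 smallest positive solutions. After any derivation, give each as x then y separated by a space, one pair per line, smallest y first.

√242 → a₀=15, period (1,1,3,1,14,1,3,1,1,30); ℓ=10 even so k=9
i=0: a=15 ⇒ p=15, q=1
…
i=3: a=3 ⇒ p=109, q=7
…
i=7: a=3 ⇒ p=8696, q=559
i=8: a=1 ⇒ p=10905, q=701
i=9: a=1 ⇒ p=19601, q=1260
(x₁, y₁) = (19601, 1260);  19601² − 242·1260² = 1 ✓
k=2:  x_2 = 19601·19601+242·1260·1260 = 768398401,  y_2 = 19601·1260+1260·19601 = 49394520
k=3:  x_3 = 19601·768398401+242·1260·49394520 = 30122754096401,  y_3 = 19601·49394520+1260·768398401 = 1936363971780
k=4:  x_4 = 19601·30122754096401+242·1260·1936363971780 = 1180872205318713601,  y_4 = 19601·1936363971780+1260·30122754096401 = 75909340372325040
k=5:  x_5 = 19601·1180872205318713601+242·1260·75909340372325040 = 46292552162781456490001,  y_5 = 19601·75909340372325040+1260·1180872205318713601 = 2975797959339522246300

19601 1260
768398401 49394520
30122754096401 1936363971780
1180872205318713601 75909340372325040
46292552162781456490001 2975797959339522246300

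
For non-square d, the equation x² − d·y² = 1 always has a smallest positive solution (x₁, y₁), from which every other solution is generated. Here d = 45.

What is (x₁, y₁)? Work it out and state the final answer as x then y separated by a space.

161 24

√45 → a₀=6, period (1,2,2,2,1,12); ℓ=6 even so k=5
a_0=6:  p_0=6·1+0=6,  q_0=6·0+1=1
a_1=1:  p_1=1·6+1=7,  q_1=1·1+0=1
a_2=2:  p_2=2·7+6=20,  q_2=2·1+1=3
a_3=2:  p_3=2·20+7=47,  q_3=2·3+1=7
a_4=2:  p_4=2·47+20=114,  q_4=2·7+3=17
a_5=1:  p_5=1·114+47=161,  q_5=1·17+7=24
→ (161, 24).  Check: 161²=25921, 45·24²=25920, difference 1.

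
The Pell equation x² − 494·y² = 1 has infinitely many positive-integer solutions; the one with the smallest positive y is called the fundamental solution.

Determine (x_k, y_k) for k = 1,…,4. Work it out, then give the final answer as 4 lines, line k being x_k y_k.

73035 3286
10668222449 479986020
1558307253052395 70111557938114
227621940442695115201 10241195267540325960

d=494: √d = [22; 4,2,2,1,2,1,2,2,4,44] (ℓ=10, even), read p_9/q_9
a_0=22:  p_0=22·1+0=22,  q_0=22·0+1=1
…
a_2=2:  p_2=2·89+22=200,  q_2=2·4+1=9
…
a_4=1:  p_4=1·489+200=689,  q_4=1·22+9=31
a_5=2:  p_5=2·689+489=1867,  q_5=2·31+22=84
…
a_7=2:  p_7=2·2556+1867=6979,  q_7=2·115+84=314
a_8=2:  p_8=2·6979+2556=16514,  q_8=2·314+115=743
a_9=4:  p_9=4·16514+6979=73035,  q_9=4·743+314=3286
fundamental: x₁=73035, y₁=3286  (since 5334111225 − 494·10797796 = 1)
k=2:  x_2 = 73035·73035+494·3286·3286 = 10668222449,  y_2 = 73035·3286+3286·73035 = 479986020
k=3:  x_3 = 73035·10668222449+494·3286·479986020 = 1558307253052395,  y_3 = 73035·479986020+3286·10668222449 = 70111557938114
k=4:  x_4 = 73035·1558307253052395+494·3286·70111557938114 = 227621940442695115201,  y_4 = 73035·70111557938114+3286·1558307253052395 = 10241195267540325960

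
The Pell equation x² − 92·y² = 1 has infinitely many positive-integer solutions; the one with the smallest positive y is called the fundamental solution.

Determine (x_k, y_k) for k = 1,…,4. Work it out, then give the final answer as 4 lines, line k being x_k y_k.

1151 120
2649601 276240
6099380351 635904360
14040770918401 1463851560480

d=92: √d = [9; 1,1,2,4,2,1,1,18] (ℓ=8, even), read p_7/q_7
k=0  a_k=9  p_k/q_k = 9/1
…
k=3  a_k=2  p_k/q_k = 48/5
k=4  a_k=4  p_k/q_k = 211/22
k=5  a_k=2  p_k/q_k = 470/49
k=6  a_k=1  p_k/q_k = 681/71
k=7  a_k=1  p_k/q_k = 1151/120
→ (1151, 120).  Check: 1151²=1324801, 92·120²=1324800, difference 1.
n=2: (1151,120)∘(1151,120) = (1151·1151+92·120·120, 1151·120+120·1151) = (2649601,276240)
n=3: (2649601,276240)∘(1151,120) = (1151·2649601+92·120·276240, 1151·276240+120·2649601) = (6099380351,635904360)
n=4: (6099380351,635904360)∘(1151,120) = (1151·6099380351+92·120·635904360, 1151·635904360+120·6099380351) = (14040770918401,1463851560480)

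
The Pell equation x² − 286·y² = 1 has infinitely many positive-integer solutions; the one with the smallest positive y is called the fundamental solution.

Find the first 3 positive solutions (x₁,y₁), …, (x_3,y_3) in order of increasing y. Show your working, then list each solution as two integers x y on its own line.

561835 33222
631317134449 37330564740
709392124465745995 41947235681362578

√286 = [16; 1,10,3,3,2,3,3,10,1,32, …], period ℓ=10 (even) → k=9
k=0  a_k=16  p_k/q_k = 16/1
k=1  a_k=1  p_k/q_k = 17/1
…
k=5  a_k=2  p_k/q_k = 4397/260
…
k=8  a_k=10  p_k/q_k = 512132/30283
k=9  a_k=1  p_k/q_k = 561835/33222
fundamental: x₁=561835, y₁=33222  (since 315658567225 − 286·1103701284 = 1)
(561835+33222√286)^2 = 631317134449 + 37330564740√286
(561835+33222√286)^3 = 709392124465745995 + 41947235681362578√286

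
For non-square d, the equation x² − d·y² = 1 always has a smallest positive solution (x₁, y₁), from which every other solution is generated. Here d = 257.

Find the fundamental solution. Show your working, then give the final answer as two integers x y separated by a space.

513 32

√257 → a₀=16, period (32); ℓ=1 odd so k=1
i=0: a=16 ⇒ p=16, q=1
i=1: a=32 ⇒ p=513, q=32
→ (513, 32).  Check: 513²=263169, 257·32²=263168, difference 1.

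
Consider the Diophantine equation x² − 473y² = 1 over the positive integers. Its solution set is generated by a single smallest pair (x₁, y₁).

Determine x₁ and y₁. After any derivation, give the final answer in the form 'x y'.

87 4

√473 = [21; 1,2,1,42, …], period ℓ=4 (even) → k=3
step 0: (21, 1)  from 21·(1,0) + (0,1)
step 1: (22, 1)  from 1·(21,1) + (1,0)
step 2: (65, 3)  from 2·(22,1) + (21,1)
step 3: (87, 4)  from 1·(65,3) + (22,1)
→ (87, 4).  Check: 87²=7569, 473·4²=7568, difference 1.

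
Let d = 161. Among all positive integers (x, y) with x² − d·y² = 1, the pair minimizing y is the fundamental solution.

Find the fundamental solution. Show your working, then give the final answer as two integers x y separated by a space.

11775 928

√161 = [12; 1,2,4,1,2,1,4,2,1,24, …], period ℓ=10 (even) → k=9
k=0  a_k=12  p_k/q_k = 12/1
k=1  a_k=1  p_k/q_k = 13/1
…
k=3  a_k=4  p_k/q_k = 165/13
k=4  a_k=1  p_k/q_k = 203/16
k=5  a_k=2  p_k/q_k = 571/45
k=6  a_k=1  p_k/q_k = 774/61
…
k=8  a_k=2  p_k/q_k = 8108/639
k=9  a_k=1  p_k/q_k = 11775/928
(x₁, y₁) = (11775, 928);  11775² − 161·928² = 1 ✓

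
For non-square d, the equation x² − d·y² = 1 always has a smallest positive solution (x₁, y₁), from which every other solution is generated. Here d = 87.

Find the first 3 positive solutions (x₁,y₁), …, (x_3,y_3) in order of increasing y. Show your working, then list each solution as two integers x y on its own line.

√87 → a₀=9, period (3,18); ℓ=2 even so k=1
a_0=9:  p_0=9·1+0=9,  q_0=9·0+1=1
a_1=3:  p_1=3·9+1=28,  q_1=3·1+0=3
(x₁, y₁) = (28, 3);  28² − 87·3² = 1 ✓
n=2: (28,3)∘(28,3) = (28·28+87·3·3, 28·3+3·28) = (1567,168)
n=3: (1567,168)∘(28,3) = (28·1567+87·3·168, 28·168+3·1567) = (87724,9405)

28 3
1567 168
87724 9405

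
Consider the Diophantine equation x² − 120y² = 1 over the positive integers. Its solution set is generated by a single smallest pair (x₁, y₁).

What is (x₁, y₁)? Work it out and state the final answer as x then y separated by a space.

11 1

d=120: √d = [10; 1,20] (ℓ=2, even), read p_1/q_1
a_0=10:  p_0=10·1+0=10,  q_0=10·0+1=1
a_1=1:  p_1=1·10+1=11,  q_1=1·1+0=1
(x₁, y₁) = (11, 1);  11² − 120·1² = 1 ✓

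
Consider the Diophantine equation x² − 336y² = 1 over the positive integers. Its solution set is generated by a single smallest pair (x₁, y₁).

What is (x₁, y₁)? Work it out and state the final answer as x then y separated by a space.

55 3

√336 = [18; 3,36, …], period ℓ=2 (even) → k=1
i=0: a=18 ⇒ p=18, q=1
i=1: a=3 ⇒ p=55, q=3
→ (55, 3).  Check: 55²=3025, 336·3²=3024, difference 1.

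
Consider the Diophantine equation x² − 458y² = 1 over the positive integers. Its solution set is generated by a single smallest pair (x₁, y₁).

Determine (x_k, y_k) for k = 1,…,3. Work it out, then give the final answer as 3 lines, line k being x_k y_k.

√458 → a₀=21, period (2,2,42); ℓ=3 odd so k=5
step 0: (21, 1)  from 21·(1,0) + (0,1)
step 1: (43, 2)  from 2·(21,1) + (1,0)
step 2: (107, 5)  from 2·(43,2) + (21,1)
…
step 4: (9181, 429)  from 2·(4537,212) + (107,5)
step 5: (22899, 1070)  from 2·(9181,429) + (4537,212)
fundamental: x₁=22899, y₁=1070  (since 524364201 − 458·1144900 = 1)
k=2:  x_2 = 22899·22899+458·1070·1070 = 1048728401,  y_2 = 22899·1070+1070·22899 = 49003860
k=3:  x_3 = 22899·1048728401+458·1070·49003860 = 48029663286099,  y_3 = 22899·49003860+1070·1048728401 = 2244278779210

22899 1070
1048728401 49003860
48029663286099 2244278779210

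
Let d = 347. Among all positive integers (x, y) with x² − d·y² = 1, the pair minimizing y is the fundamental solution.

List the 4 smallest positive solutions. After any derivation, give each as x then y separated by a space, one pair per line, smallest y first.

641602 34443
823306252807 44197395372
1056469876826312026 56714274530897445
1355666371822207590758497 72775983935101527618408

d=347: √d = [18; 1,1,1,2,4,…,1,1,36] (ℓ=14, even), read p_13/q_13
step 0: (18, 1)  from 18·(1,0) + (0,1)
step 1: (19, 1)  from 1·(18,1) + (1,0)
step 2: (37, 2)  from 1·(19,1) + (18,1)
…
step 4: (149, 8)  from 2·(56,3) + (37,2)
…
step 7: (14269, 766)  from 17·(801,43) + (652,35)
step 8: (15070, 809)  from 1·(14269,766) + (801,43)
step 9: (74549, 4002)  from 4·(15070,809) + (14269,766)
step 10: (164168, 8813)  from 2·(74549,4002) + (15070,809)
…
step 12: (402885, 21628)  from 1·(238717,12815) + (164168,8813)
step 13: (641602, 34443)  from 1·(402885,21628) + (238717,12815)
→ (641602, 34443).  Check: 641602²=411653126404, 347·34443²=411653126403, difference 1.
(641602+34443√347)^2 = 823306252807 + 44197395372√347
(641602+34443√347)^3 = 1056469876826312026 + 56714274530897445√347
(641602+34443√347)^4 = 1355666371822207590758497 + 72775983935101527618408√347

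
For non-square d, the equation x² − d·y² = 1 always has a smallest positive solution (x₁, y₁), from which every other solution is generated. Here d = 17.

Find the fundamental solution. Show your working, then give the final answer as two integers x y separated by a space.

33 8

√17 → a₀=4, period (8); ℓ=1 odd so k=1
k=0  a_k=4  p_k/q_k = 4/1
k=1  a_k=8  p_k/q_k = 33/8
→ (33, 8).  Check: 33²=1089, 17·8²=1088, difference 1.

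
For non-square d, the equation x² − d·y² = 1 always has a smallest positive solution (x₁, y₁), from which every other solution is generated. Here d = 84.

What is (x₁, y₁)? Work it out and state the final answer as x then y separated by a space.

55 6

d=84: √d = [9; 6,18] (ℓ=2, even), read p_1/q_1
a_0=9:  p_0=9·1+0=9,  q_0=9·0+1=1
a_1=6:  p_1=6·9+1=55,  q_1=6·1+0=6
(x₁, y₁) = (55, 6);  55² − 84·6² = 1 ✓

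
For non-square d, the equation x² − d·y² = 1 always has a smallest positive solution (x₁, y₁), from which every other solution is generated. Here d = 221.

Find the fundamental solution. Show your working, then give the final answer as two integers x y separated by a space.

1665 112

√221 = [14; 1,6,2,6,1,28, …], period ℓ=6 (even) → k=5
i=0: a=14 ⇒ p=14, q=1
i=1: a=1 ⇒ p=15, q=1
…
i=4: a=6 ⇒ p=1442, q=97
i=5: a=1 ⇒ p=1665, q=112
(x₁, y₁) = (1665, 112);  1665² − 221·112² = 1 ✓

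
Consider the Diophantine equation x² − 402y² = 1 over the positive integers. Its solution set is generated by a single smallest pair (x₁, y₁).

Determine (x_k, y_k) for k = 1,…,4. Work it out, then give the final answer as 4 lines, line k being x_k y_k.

401 20
321601 16040
257923601 12864060
206854406401 10316960080

d=402: √d = [20; 20,40] (ℓ=2, even), read p_1/q_1
i=0: a=20 ⇒ p=20, q=1
i=1: a=20 ⇒ p=401, q=20
(x₁, y₁) = (401, 20);  401² − 402·20² = 1 ✓
(x_2, y_2) = (401·401 + 402·20·20, 401·20 + 20·401) = (321601, 16040)
(x_3, y_3) = (401·321601 + 402·20·16040, 401·16040 + 20·321601) = (257923601, 12864060)
(x_4, y_4) = (401·257923601 + 402·20·12864060, 401·12864060 + 20·257923601) = (206854406401, 10316960080)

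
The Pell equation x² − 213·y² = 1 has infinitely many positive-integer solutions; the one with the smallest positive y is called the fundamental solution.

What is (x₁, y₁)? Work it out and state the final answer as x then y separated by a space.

194399 13320

d=213: √d = [14; 1,1,2,6,1,8,1,6,2,1,1,28] (ℓ=12, even), read p_11/q_11
step 0: (14, 1)  from 14·(1,0) + (0,1)
step 1: (15, 1)  from 1·(14,1) + (1,0)
step 2: (29, 2)  from 1·(15,1) + (14,1)
step 3: (73, 5)  from 2·(29,2) + (15,1)
…
step 5: (540, 37)  from 1·(467,32) + (73,5)
step 6: (4787, 328)  from 8·(540,37) + (467,32)
…
step 8: (36749, 2518)  from 6·(5327,365) + (4787,328)
step 9: (78825, 5401)  from 2·(36749,2518) + (5327,365)
step 10: (115574, 7919)  from 1·(78825,5401) + (36749,2518)
step 11: (194399, 13320)  from 1·(115574,7919) + (78825,5401)
→ (194399, 13320).  Check: 194399²=37790971201, 213·13320²=37790971200, difference 1.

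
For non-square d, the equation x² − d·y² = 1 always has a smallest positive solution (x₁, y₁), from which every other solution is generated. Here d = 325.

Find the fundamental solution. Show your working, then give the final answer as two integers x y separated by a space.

649 36

√325 → a₀=18, period (36); ℓ=1 odd so k=1
i=0: a=18 ⇒ p=18, q=1
i=1: a=36 ⇒ p=649, q=36
fundamental: x₁=649, y₁=36  (since 421201 − 325·1296 = 1)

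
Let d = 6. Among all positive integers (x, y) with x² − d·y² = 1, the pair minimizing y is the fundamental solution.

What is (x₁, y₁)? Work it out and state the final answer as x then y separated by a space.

5 2

d=6: √d = [2; 2,4] (ℓ=2, even), read p_1/q_1
a_0=2:  p_0=2·1+0=2,  q_0=2·0+1=1
a_1=2:  p_1=2·2+1=5,  q_1=2·1+0=2
fundamental: x₁=5, y₁=2  (since 25 − 6·4 = 1)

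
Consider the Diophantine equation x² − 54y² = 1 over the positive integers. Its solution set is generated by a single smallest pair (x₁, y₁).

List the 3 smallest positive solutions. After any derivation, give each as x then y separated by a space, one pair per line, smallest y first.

d=54: √d = [7; 2,1,6,1,2,14] (ℓ=6, even), read p_5/q_5
step 0: (7, 1)  from 7·(1,0) + (0,1)
step 1: (15, 2)  from 2·(7,1) + (1,0)
step 2: (22, 3)  from 1·(15,2) + (7,1)
step 3: (147, 20)  from 6·(22,3) + (15,2)
step 4: (169, 23)  from 1·(147,20) + (22,3)
step 5: (485, 66)  from 2·(169,23) + (147,20)
fundamental: x₁=485, y₁=66  (since 235225 − 54·4356 = 1)
(485+66√54)^2 = 470449 + 64020√54
(485+66√54)^3 = 456335045 + 62099334√54

485 66
470449 64020
456335045 62099334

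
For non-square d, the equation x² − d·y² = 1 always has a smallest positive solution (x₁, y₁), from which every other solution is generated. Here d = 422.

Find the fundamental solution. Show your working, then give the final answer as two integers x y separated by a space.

7022501 341850

d=422: √d = [20; 1,1,5,2,1,…,1,1,40] (ℓ=14, even), read p_13/q_13
step 0: (20, 1)  from 20·(1,0) + (0,1)
step 1: (21, 1)  from 1·(20,1) + (1,0)
step 2: (41, 2)  from 1·(21,1) + (20,1)
…
step 4: (493, 24)  from 2·(226,11) + (41,2)
step 5: (719, 35)  from 1·(493,24) + (226,11)
step 6: (2650, 129)  from 3·(719,35) + (493,24)
step 7: (53719, 2615)  from 20·(2650,129) + (719,35)
step 8: (163807, 7974)  from 3·(53719,2615) + (2650,129)
step 9: (217526, 10589)  from 1·(163807,7974) + (53719,2615)
step 10: (598859, 29152)  from 2·(217526,10589) + (163807,7974)
step 11: (3211821, 156349)  from 5·(598859,29152) + (217526,10589)
step 12: (3810680, 185501)  from 1·(3211821,156349) + (598859,29152)
step 13: (7022501, 341850)  from 1·(3810680,185501) + (3211821,156349)
(x₁, y₁) = (7022501, 341850);  7022501² − 422·341850² = 1 ✓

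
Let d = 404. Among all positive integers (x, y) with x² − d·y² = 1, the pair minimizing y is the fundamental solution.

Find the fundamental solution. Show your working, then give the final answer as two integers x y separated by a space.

[20; 10,40] for √404; ℓ=2 ⇒ convergent index 1
k=0  a_k=20  p_k/q_k = 20/1
k=1  a_k=10  p_k/q_k = 201/10
fundamental: x₁=201, y₁=10  (since 40401 − 404·100 = 1)

201 10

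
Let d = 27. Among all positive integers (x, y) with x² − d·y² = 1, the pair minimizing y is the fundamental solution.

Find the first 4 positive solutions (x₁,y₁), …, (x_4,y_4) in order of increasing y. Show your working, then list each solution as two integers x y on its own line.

26 5
1351 260
70226 13515
3650401 702520

√27 = [5; 5,10, …], period ℓ=2 (even) → k=1
step 0: (5, 1)  from 5·(1,0) + (0,1)
step 1: (26, 5)  from 5·(5,1) + (1,0)
→ (26, 5).  Check: 26²=676, 27·5²=675, difference 1.
(x_2, y_2) = (26·26 + 27·5·5, 26·5 + 5·26) = (1351, 260)
(x_3, y_3) = (26·1351 + 27·5·260, 26·260 + 5·1351) = (70226, 13515)
(x_4, y_4) = (26·70226 + 27·5·13515, 26·13515 + 5·70226) = (3650401, 702520)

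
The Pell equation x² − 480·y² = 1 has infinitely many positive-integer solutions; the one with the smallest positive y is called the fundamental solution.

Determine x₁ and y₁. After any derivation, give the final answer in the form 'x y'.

241 11

[21; 1,9,1,42] for √480; ℓ=4 ⇒ convergent index 3
i=0: a=21 ⇒ p=21, q=1
i=1: a=1 ⇒ p=22, q=1
i=2: a=9 ⇒ p=219, q=10
i=3: a=1 ⇒ p=241, q=11
fundamental: x₁=241, y₁=11  (since 58081 − 480·121 = 1)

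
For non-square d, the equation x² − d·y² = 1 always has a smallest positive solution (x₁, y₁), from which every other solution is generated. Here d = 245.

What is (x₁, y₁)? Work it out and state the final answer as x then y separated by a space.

[15; 1,1,1,7,6,7,1,1,1,30] for √245; ℓ=10 ⇒ convergent index 9
i=0: a=15 ⇒ p=15, q=1
i=1: a=1 ⇒ p=16, q=1
…
i=3: a=1 ⇒ p=47, q=3
i=4: a=7 ⇒ p=360, q=23
…
i=6: a=7 ⇒ p=15809, q=1010
i=7: a=1 ⇒ p=18016, q=1151
i=8: a=1 ⇒ p=33825, q=2161
i=9: a=1 ⇒ p=51841, q=3312
fundamental: x₁=51841, y₁=3312  (since 2687489281 − 245·10969344 = 1)

51841 3312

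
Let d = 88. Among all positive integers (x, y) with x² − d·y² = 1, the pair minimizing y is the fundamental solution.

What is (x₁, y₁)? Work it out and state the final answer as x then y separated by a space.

d=88: √d = [9; 2,1,1,1,2,18] (ℓ=6, even), read p_5/q_5
k=0  a_k=9  p_k/q_k = 9/1
k=1  a_k=2  p_k/q_k = 19/2
k=2  a_k=1  p_k/q_k = 28/3
k=3  a_k=1  p_k/q_k = 47/5
k=4  a_k=1  p_k/q_k = 75/8
k=5  a_k=2  p_k/q_k = 197/21
fundamental: x₁=197, y₁=21  (since 38809 − 88·441 = 1)

197 21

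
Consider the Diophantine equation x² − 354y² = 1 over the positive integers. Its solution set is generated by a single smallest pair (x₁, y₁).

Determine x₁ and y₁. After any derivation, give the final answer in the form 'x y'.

258065 13716

√354 → a₀=18, period (1,4,2,2,18,2,2,4,1,36); ℓ=10 even so k=9
step 0: (18, 1)  from 18·(1,0) + (0,1)
step 1: (19, 1)  from 1·(18,1) + (1,0)
step 2: (94, 5)  from 4·(19,1) + (18,1)
step 3: (207, 11)  from 2·(94,5) + (19,1)
…
step 5: (9351, 497)  from 18·(508,27) + (207,11)
step 6: (19210, 1021)  from 2·(9351,497) + (508,27)
…
step 8: (210294, 11177)  from 4·(47771,2539) + (19210,1021)
step 9: (258065, 13716)  from 1·(210294,11177) + (47771,2539)
fundamental: x₁=258065, y₁=13716  (since 66597544225 − 354·188128656 = 1)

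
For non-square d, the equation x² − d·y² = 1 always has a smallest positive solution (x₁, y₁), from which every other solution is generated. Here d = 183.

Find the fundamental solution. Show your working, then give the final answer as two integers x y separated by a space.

487 36

√183 → a₀=13, period (1,1,8,1,1,26); ℓ=6 even so k=5
i=0: a=13 ⇒ p=13, q=1
i=1: a=1 ⇒ p=14, q=1
i=2: a=1 ⇒ p=27, q=2
…
i=4: a=1 ⇒ p=257, q=19
i=5: a=1 ⇒ p=487, q=36
(x₁, y₁) = (487, 36);  487² − 183·36² = 1 ✓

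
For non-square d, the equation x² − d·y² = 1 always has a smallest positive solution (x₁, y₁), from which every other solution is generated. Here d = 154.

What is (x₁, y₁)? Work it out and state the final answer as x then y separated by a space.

√154 → a₀=12, period (2,2,3,1,2,1,3,2,2,24); ℓ=10 even so k=9
k=0  a_k=12  p_k/q_k = 12/1
…
k=2  a_k=2  p_k/q_k = 62/5
…
k=4  a_k=1  p_k/q_k = 273/22
…
k=8  a_k=2  p_k/q_k = 8724/703
k=9  a_k=2  p_k/q_k = 21295/1716
→ (21295, 1716).  Check: 21295²=453477025, 154·1716²=453477024, difference 1.

21295 1716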